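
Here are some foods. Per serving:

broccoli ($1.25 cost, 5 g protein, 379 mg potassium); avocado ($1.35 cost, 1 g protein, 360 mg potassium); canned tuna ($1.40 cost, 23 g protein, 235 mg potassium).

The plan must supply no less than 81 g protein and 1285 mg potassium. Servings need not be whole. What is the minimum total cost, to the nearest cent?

$6.25

An LP optimum is at a vertex; with two nutrient constraints at most two foods are used. Check each candidate.
broccoli only: max(81/5, 1285/379) = 16.2 servings → $20.25.
avocado only: max(81/1, 1285/360) = 81 servings → $109.35.
canned tuna only: max(81/23, 1285/235) = 5.468 servings → $7.66.
broccoli + avocado with both targets exact would need a negative amount; discard.
broccoli + canned tuna with both tight: 1.395 servings and 3.219 servings → $6.25.
avocado + canned tuna with both tight: 1.308 servings and 3.465 servings → $6.62.
So the least-cost plan costs $6.25.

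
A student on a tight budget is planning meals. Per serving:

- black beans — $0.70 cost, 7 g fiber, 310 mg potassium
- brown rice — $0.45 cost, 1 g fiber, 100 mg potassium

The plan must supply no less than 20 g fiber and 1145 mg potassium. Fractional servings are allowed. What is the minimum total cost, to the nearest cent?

$2.59

black beans only: max(20/7, 1145/310) = 3.694 servings → $2.59.
brown rice only: max(20/1, 1145/100) = 20 servings → $9.00.
black beans + brown rice with both tight: 2.192 servings and 4.654 servings → $3.63.
So the least-cost plan costs $2.59.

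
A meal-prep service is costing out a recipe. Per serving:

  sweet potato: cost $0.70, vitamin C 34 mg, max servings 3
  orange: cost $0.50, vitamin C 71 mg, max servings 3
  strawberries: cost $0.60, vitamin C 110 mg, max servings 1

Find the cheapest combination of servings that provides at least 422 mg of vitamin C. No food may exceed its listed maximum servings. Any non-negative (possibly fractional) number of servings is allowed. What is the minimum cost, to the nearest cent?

$4.14

Cost per mg of vitamin C: strawberries $0.0055, orange $0.0070, sweet potato $0.0206.
Take 1 serving of strawberries: +110.0 mg vitamin C for $0.60 (total $0.60, still need 312.0 mg).
Take 3 servings of orange: +213.0 mg vitamin C for $1.50 (total $2.10, still need 99.0 mg).
Take 2.912 servings of sweet potato: +99.0 mg vitamin C for $2.04 (total $4.14, still need 0.0 mg).
Filling from the cheapest source first is optimal under one linear minimum: $4.14.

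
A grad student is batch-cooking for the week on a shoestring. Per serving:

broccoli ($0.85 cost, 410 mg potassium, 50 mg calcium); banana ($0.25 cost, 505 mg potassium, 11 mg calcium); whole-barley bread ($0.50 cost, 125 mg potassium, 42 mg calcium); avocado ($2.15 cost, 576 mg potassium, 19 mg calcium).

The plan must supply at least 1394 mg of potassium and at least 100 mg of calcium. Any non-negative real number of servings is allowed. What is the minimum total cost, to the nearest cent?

$1.47

With two linear requirements the optimum uses one or two foods; enumerate the corners.
broccoli only: max(1394/410, 100/50) = 3.4 servings → $2.89.
banana only: max(1394/505, 100/11) = 9.091 servings → $2.27.
whole-barley bread only: max(1394/125, 100/42) = 11.15 servings → $5.58.
avocado only: max(1394/576, 100/19) = 5.263 servings → $11.32.
broccoli + banana with both tight: 1.696 servings and 1.384 servings → $1.79.
broccoli + whole-barley bread: intersection lies outside the first quadrant.
broccoli + avocado with both tight: 1.481 servings and 1.366 servings → $4.20.
banana + whole-barley bread with both tight: 2.322 servings and 1.773 servings → $1.47.
banana + avocado with both targets exact would need a negative amount; discard.
whole-barley bread + avocado with both tight: 1.426 servings and 2.111 servings → $5.25.
So the least-cost plan costs $1.47.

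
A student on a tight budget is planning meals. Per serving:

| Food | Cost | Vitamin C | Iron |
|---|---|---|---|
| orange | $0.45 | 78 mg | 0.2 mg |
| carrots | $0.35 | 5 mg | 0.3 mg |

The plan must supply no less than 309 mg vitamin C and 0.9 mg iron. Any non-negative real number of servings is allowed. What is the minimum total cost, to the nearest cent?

$1.90

This is a tiny linear program; its minimum lies at a vertex of the feasible set. List the vertices and price them.
orange only: max(309/78, 0.9/0.2) = 4.5 servings → $2.02.
carrots only: max(309/5, 0.9/0.3) = 61.8 servings → $21.63.
orange + carrots with both tight: 3.938 servings and 0.375 servings → $1.90.
So the least-cost plan costs $1.90.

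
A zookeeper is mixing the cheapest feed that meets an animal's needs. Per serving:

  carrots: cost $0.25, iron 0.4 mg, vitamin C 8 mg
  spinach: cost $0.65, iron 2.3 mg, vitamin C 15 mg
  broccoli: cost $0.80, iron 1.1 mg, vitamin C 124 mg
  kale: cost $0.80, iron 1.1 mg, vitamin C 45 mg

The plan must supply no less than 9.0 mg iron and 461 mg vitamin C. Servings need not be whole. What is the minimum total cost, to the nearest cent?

$4.23

Check every corner: each single food scaled to meet both minima, and each pair solved so both constraints bind.
carrots only: max(9.0/0.4, 461/8) = 57.62 servings → $14.41.
spinach only: max(9.0/2.3, 461/15) = 30.73 servings → $19.98.
broccoli only: max(9.0/1.1, 461/124) = 8.182 servings → $6.55.
kale only: max(9.0/1.1, 461/45) = 10.24 servings → $8.20.
carrots + spinach with both targets exact would need a negative amount; discard.
carrots + broccoli with both tight: 14.92 servings and 2.755 servings → $5.93.
carrots + kale with both targets exact would need a negative amount; discard.
spinach + broccoli with both tight: 2.266 servings and 3.444 servings → $4.23.
spinach + kale with both targets exact would need a negative amount; discard.
broccoli + kale with both tight: 1.175 servings and 7.007 servings → $6.55.
Cheapest feasible corner: $4.23.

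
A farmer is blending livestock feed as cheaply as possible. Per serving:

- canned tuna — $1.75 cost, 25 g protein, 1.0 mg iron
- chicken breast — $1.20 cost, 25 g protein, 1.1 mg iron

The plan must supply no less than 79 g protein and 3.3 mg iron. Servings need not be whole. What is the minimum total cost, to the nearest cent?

With two linear requirements the optimum uses one or two foods; enumerate the corners.
canned tuna only: max(79/25, 3.3/1.0) = 3.3 servings → $5.78.
chicken breast only: max(79/25, 3.3/1.1) = 3.16 servings → $3.79.
canned tuna + chicken breast with both tight: 1.76 servings and 1.4 servings → $4.76.
The minimum over all feasible corners is $3.79.

$3.79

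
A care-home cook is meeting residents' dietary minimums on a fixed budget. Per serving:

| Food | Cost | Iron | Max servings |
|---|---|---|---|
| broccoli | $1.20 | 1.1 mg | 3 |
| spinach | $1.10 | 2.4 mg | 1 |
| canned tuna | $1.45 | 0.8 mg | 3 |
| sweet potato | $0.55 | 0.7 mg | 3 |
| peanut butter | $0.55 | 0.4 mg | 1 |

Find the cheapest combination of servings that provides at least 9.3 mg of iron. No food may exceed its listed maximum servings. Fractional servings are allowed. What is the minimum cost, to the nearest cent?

$8.89

Cost per mg of iron: spinach $0.4583, sweet potato $0.7857, broccoli $1.0909, peanut butter $1.3750, canned tuna $1.8125.
Take 1 serving of spinach: +2.4 mg iron for $1.10 (total $1.10, still need 6.9 mg).
Take 3 servings of sweet potato: +2.1 mg iron for $1.65 (total $2.75, still need 4.8 mg).
Take 3 servings of broccoli: +3.3 mg iron for $3.60 (total $6.35, still need 1.5 mg).
Take 1 serving of peanut butter: +0.4 mg iron for $0.55 (total $6.90, still need 1.1 mg).
Take 1.375 servings of canned tuna: +1.1 mg iron for $1.99 (total $8.89, still need 0.0 mg).
Greedy by cheapest-per-mg is optimal for a single linear constraint, so the minimum cost is $8.89.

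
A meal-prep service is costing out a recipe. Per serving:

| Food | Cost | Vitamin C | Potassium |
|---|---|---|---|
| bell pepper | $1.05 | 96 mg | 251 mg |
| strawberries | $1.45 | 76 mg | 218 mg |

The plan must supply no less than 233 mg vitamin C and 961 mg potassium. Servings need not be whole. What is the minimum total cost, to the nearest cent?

$4.02

Check every corner: each single food scaled to meet both minima, and each pair solved so both constraints bind.
bell pepper only: max(233/96, 961/251) = 3.829 servings → $4.02.
strawberries only: max(233/76, 961/218) = 4.408 servings → $6.39.
bell pepper + strawberries with both targets exact would need a negative amount; discard.
The minimum over all feasible corners is $4.02.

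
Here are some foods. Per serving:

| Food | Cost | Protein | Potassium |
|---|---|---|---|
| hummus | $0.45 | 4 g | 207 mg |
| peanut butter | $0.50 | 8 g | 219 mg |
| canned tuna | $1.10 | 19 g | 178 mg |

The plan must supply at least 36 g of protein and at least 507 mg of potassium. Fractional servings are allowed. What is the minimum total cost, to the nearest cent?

This is a tiny linear program; its minimum lies at a vertex of the feasible set. List the vertices and price them.
hummus only: max(36/4, 507/207) = 9 servings → $4.05.
peanut butter only: max(36/8, 507/219) = 4.5 servings → $2.25.
canned tuna only: max(36/19, 507/178) = 2.848 servings → $3.13.
hummus + peanut butter: the both-tight solution has a negative serving — not a feasible corner.
hummus + canned tuna with both tight: 1.001 servings and 1.684 servings → $2.30.
peanut butter + canned tuna with both tight: 1.178 servings and 1.399 servings → $2.13.
The minimum over all feasible corners is $2.13.

$2.13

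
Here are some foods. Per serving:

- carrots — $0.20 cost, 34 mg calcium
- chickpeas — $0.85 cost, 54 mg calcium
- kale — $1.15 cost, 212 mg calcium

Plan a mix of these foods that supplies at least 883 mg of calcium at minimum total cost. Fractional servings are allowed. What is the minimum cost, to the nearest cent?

$4.79

Cost per mg of calcium: kale $0.0054, carrots $0.0059, chickpeas $0.0157.
With no serving limits, use only kale: 883 mg / 212 mg = 4.165 servings × $1.15 = $4.79.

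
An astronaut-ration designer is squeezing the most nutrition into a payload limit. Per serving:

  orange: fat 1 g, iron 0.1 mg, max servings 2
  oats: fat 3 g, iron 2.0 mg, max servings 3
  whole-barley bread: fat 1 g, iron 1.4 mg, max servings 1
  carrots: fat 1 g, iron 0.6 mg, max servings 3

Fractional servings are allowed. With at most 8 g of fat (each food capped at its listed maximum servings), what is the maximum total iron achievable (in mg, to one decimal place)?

6.1 mg

Iron per g fat: whole-barley bread 1.4, oats 0.6667, carrots 0.6, orange 0.1.
Take 1 serving of whole-barley bread: uses 1 g fat, +1.4 mg iron (running total 1.4 mg).
Take 2.333 servings of oats: uses 7 g fat, +4.7 mg iron (running total 6.1 mg).
Greedy by best ratio exhausts the fat allowance optimally: 6.1 mg.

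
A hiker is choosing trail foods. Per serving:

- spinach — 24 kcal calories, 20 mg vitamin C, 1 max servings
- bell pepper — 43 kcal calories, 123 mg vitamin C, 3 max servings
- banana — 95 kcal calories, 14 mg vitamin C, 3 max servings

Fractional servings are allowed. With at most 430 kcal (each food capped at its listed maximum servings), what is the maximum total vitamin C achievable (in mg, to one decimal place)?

Vitamin C per kcal: bell pepper 2.86, spinach 0.8333, banana 0.1474.
Take 3 servings of bell pepper: uses 129 kcal, +369.0 mg vitamin C (running total 369.0 mg).
Take 1 serving of spinach: uses 24 kcal, +20.0 mg vitamin C (running total 389.0 mg).
Take 2.916 servings of banana: uses 277 kcal, +40.8 mg vitamin C (running total 429.8 mg).
Greedy by best ratio exhausts the calories allowance optimally: 429.8 mg.

429.8 mg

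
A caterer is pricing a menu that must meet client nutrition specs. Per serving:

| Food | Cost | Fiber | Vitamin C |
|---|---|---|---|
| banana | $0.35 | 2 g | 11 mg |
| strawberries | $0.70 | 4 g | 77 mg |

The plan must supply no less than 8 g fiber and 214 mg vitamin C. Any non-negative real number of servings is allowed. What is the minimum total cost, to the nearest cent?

This is a tiny linear program; its minimum lies at a vertex of the feasible set. List the vertices and price them.
banana only: max(8/2, 214/11) = 19.45 servings → $6.81.
strawberries only: max(8/4, 214/77) = 2.779 servings → $1.95.
banana + strawberries: the both-tight solution has a negative serving — not a feasible corner.
The minimum over all feasible corners is $1.95.

$1.95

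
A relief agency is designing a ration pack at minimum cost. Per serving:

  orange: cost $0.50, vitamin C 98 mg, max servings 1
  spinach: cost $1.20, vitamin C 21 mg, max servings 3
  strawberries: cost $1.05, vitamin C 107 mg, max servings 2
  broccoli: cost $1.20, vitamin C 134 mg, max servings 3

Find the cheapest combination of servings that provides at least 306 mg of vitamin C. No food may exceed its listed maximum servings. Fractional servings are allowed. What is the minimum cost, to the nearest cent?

$2.36

Cost per mg of vitamin C: orange $0.0051, broccoli $0.0090, strawberries $0.0098, spinach $0.0571.
Take 1 serving of orange: +98.0 mg vitamin C for $0.50 (total $0.50, still need 208.0 mg).
Take 1.552 servings of broccoli: +208.0 mg vitamin C for $1.86 (total $2.36, still need 0.0 mg).
Filling from the cheapest source first is optimal under one linear minimum: $2.36.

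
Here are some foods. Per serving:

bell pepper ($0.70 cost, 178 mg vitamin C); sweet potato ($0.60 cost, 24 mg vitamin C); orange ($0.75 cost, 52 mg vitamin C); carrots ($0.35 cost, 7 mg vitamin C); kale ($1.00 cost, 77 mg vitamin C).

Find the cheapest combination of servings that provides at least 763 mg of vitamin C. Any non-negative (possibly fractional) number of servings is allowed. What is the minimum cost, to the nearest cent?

Cost per mg of vitamin C: bell pepper $0.0039, kale $0.0130, orange $0.0144, sweet potato $0.0250, carrots $0.0500.
With no serving limits, use only bell pepper: 763 mg / 178 mg = 4.287 servings × $0.70 = $3.00.

$3.00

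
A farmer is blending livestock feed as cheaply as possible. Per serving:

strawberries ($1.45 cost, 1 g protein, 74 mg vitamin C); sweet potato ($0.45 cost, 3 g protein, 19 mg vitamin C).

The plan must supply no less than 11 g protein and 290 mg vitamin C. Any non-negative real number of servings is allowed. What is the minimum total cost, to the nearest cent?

The cheapest plan sits at a corner of the feasible region — with two constraints it uses at most two foods.
strawberries only: max(11/1, 290/74) = 11 servings → $15.95.
sweet potato only: max(11/3, 290/19) = 15.26 servings → $6.87.
strawberries + sweet potato with both tight: 3.256 servings and 2.581 servings → $5.88.
So the least-cost plan costs $5.88.

$5.88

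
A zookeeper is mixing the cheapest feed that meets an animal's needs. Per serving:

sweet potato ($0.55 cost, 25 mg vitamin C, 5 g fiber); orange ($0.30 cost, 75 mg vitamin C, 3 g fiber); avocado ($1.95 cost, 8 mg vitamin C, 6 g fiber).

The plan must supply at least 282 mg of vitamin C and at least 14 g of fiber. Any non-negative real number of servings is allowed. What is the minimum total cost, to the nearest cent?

sweet potato only: max(282/25, 14/5) = 11.28 servings → $6.20.
orange only: max(282/75, 14/3) = 4.667 servings → $1.40.
avocado only: max(282/8, 14/6) = 35.25 servings → $68.74.
sweet potato + orange with both tight: 0.68 servings and 3.533 servings → $1.43.
sweet potato + avocado: intersection lies outside the first quadrant.
orange + avocado with both tight: 3.709 servings and 0.4789 servings → $2.05.
So the least-cost plan costs $1.40.

$1.40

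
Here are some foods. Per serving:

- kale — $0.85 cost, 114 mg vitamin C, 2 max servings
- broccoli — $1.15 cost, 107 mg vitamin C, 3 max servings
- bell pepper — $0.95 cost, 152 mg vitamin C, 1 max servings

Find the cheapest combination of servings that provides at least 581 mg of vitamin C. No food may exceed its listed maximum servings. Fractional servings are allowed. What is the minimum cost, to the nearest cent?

Cost per mg of vitamin C: bell pepper $0.0063, kale $0.0075, broccoli $0.0107.
Take 1 serving of bell pepper: +152.0 mg vitamin C for $0.95 (total $0.95, still need 429.0 mg).
Take 2 servings of kale: +228.0 mg vitamin C for $1.70 (total $2.65, still need 201.0 mg).
Take 1.879 servings of broccoli: +201.0 mg vitamin C for $2.16 (total $4.81, still need 0.0 mg).
Filling from the cheapest source first is optimal under one linear minimum: $4.81.

$4.81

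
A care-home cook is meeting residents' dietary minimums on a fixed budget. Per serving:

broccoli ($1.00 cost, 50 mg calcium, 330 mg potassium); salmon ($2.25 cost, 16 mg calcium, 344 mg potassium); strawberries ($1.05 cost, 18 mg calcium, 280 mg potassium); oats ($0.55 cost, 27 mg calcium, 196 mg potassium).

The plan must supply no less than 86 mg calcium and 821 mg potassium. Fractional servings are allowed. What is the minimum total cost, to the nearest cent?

$2.30

Check every corner: each single food scaled to meet both minima, and each pair solved so both constraints bind.
broccoli only: max(86/50, 821/330) = 2.488 servings → $2.49.
salmon only: max(86/16, 821/344) = 5.375 servings → $12.09.
strawberries only: max(86/18, 821/280) = 4.778 servings → $5.02.
oats only: max(86/27, 821/196) = 4.189 servings → $2.30.
broccoli + salmon with both tight: 1.38 servings and 1.063 servings → $3.77.
broccoli + strawberries with both tight: 1.154 servings and 1.572 servings → $2.80.
broccoli + oats: the both-tight solution has a negative serving — not a feasible corner.
salmon + strawberries with both targets exact would need a negative amount; discard.
salmon + oats with both tight: 0.8633 servings and 2.674 servings → $3.41.
strawberries + oats with both tight: 1.317 servings and 2.307 servings → $2.65.
Cheapest feasible corner: $2.30.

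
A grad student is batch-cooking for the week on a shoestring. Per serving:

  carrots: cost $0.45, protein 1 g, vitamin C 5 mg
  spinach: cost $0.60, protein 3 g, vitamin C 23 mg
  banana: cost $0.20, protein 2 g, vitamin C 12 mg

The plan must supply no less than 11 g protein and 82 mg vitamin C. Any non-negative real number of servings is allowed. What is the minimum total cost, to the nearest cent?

Minimising a linear cost over {protein ≥ 11, vitamin C ≥ 82, servings ≥ 0} — the optimum is at a vertex, using one or two foods.
carrots only: max(11/1, 82/5) = 16.4 servings → $7.38.
spinach only: max(11/3, 82/23) = 3.667 servings → $2.20.
banana only: max(11/2, 82/12) = 6.833 servings → $1.37.
carrots + spinach with both tight: 0.875 servings and 3.375 servings → $2.42.
carrots + banana: intersection lies outside the first quadrant.
spinach + banana with both tight: 3.2 servings and 0.7 servings → $2.06.
Cheapest feasible corner: $1.37.

$1.37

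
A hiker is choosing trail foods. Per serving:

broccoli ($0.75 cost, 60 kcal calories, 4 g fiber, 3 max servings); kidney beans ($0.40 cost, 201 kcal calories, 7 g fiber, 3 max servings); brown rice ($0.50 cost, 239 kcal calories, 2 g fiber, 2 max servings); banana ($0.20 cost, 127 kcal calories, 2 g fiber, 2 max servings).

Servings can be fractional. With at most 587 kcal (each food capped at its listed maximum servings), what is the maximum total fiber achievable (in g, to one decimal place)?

Fiber per kcal: broccoli 0.06667, kidney beans 0.03483, banana 0.01575, brown rice 0.008368.
Take 3 servings of broccoli: uses 180 kcal, +12.0 g fiber (running total 12.0 g).
Take 2.025 servings of kidney beans: uses 407 kcal, +14.2 g fiber (running total 26.2 g).
Filling greedily by fiber-per-kcal is optimal for one linear limit, giving 26.2 g.

26.2 g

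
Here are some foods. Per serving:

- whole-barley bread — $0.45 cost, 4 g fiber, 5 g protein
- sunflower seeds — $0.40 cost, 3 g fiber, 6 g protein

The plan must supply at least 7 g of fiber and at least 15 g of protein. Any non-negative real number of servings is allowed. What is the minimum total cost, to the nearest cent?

Two binding constraints pin down two serving amounts, so the optimal mix uses at most two foods. The candidates are each food alone (scaled to the tighter of fiber/protein) and each pair with both constraints tight.
whole-barley bread only: max(7/4, 15/5) = 3 servings → $1.35.
sunflower seeds only: max(7/3, 15/6) = 2.5 servings → $1.00.
whole-barley bread + sunflower seeds: intersection lies outside the first quadrant.
The minimum over all feasible corners is $1.00.

$1.00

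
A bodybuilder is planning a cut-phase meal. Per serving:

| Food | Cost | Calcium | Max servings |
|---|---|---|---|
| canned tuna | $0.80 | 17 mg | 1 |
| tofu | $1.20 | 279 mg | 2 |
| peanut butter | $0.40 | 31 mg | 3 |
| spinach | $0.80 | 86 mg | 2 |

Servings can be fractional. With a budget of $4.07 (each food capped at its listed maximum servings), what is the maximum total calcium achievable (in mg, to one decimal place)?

Calcium per dollar: tofu 232.5, spinach 107.5, peanut butter 77.5, canned tuna 21.25.
Take 2 servings of tofu: spends $2.40, +558.0 mg calcium (running total 558.0 mg).
Take 2 servings of spinach: spends $1.60, +172.0 mg calcium (running total 730.0 mg).
Take 0.175 servings of peanut butter: spends $0.07, +5.4 mg calcium (running total 735.4 mg).
Greedy by best ratio exhausts the cost allowance optimally: 735.4 mg.

735.4 mg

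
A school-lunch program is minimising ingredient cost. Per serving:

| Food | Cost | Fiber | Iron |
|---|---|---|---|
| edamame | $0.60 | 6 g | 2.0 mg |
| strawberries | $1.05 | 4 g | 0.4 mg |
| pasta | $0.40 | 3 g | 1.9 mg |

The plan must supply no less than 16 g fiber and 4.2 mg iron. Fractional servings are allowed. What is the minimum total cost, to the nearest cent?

$1.60

Check every corner: each single food scaled to meet both minima, and each pair solved so both constraints bind.
edamame only: max(16/6, 4.2/2.0) = 2.667 servings → $1.60.
strawberries only: max(16/4, 4.2/0.4) = 10.5 servings → $11.03.
pasta only: max(16/3, 4.2/1.9) = 5.333 servings → $2.13.
edamame + strawberries with both tight: 1.857 servings and 1.214 servings → $2.39.
edamame + pasta with both targets exact would need a negative amount; discard.
strawberries + pasta with both tight: 2.781 servings and 1.625 servings → $3.57.
The minimum over all feasible corners is $1.60.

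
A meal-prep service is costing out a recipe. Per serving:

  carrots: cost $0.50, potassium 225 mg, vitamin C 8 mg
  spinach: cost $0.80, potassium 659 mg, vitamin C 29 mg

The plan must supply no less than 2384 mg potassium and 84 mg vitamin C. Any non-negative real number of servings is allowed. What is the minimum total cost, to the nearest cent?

$2.89

Check every corner: each single food scaled to meet both minima, and each pair solved so both constraints bind.
carrots only: max(2384/225, 84/8) = 10.6 servings → $5.30.
spinach only: max(2384/659, 84/29) = 3.618 servings → $2.89.
carrots + spinach: intersection lies outside the first quadrant.
The minimum over all feasible corners is $2.89.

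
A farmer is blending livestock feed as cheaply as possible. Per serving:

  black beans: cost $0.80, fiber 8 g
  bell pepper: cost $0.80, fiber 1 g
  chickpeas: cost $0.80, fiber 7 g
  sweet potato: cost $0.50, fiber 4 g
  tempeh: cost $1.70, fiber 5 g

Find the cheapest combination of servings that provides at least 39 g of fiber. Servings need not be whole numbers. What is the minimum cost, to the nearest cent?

$3.90

Cost per g of fiber: black beans $0.1000, chickpeas $0.1143, sweet potato $0.1250, tempeh $0.3400, bell pepper $0.8000.
With no serving limits, use only black beans: 39 g / 8 g = 4.875 servings × $0.80 = $3.90.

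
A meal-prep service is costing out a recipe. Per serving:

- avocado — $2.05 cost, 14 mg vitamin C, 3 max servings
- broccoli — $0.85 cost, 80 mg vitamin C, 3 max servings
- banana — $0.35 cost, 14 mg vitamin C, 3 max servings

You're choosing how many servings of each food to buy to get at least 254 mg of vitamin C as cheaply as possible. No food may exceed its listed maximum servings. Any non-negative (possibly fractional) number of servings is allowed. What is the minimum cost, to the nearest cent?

Cost per mg of vitamin C: broccoli $0.0106, banana $0.0250, avocado $0.1464.
Take 3 servings of broccoli: +240.0 mg vitamin C for $2.55 (total $2.55, still need 14.0 mg).
Take 1 serving of banana: +14.0 mg vitamin C for $0.35 (total $2.90, still need 0.0 mg).
Greedy by cheapest-per-mg is optimal for a single linear constraint, so the minimum cost is $2.90.

$2.90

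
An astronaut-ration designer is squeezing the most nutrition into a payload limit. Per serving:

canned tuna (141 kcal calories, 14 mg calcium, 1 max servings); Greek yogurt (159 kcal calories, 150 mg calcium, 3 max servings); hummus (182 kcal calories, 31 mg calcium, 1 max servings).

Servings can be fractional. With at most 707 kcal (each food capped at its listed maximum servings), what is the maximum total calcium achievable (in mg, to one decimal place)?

485.8 mg

Calcium per kcal: Greek yogurt 0.9434, hummus 0.1703, canned tuna 0.09929.
Take 3 servings of Greek yogurt: uses 477 kcal, +450.0 mg calcium (running total 450.0 mg).
Take 1 serving of hummus: uses 182 kcal, +31.0 mg calcium (running total 481.0 mg).
Take 0.3404 servings of canned tuna: uses 48 kcal, +4.8 mg calcium (running total 485.8 mg).
Greedy by best ratio exhausts the calories allowance optimally: 485.8 mg.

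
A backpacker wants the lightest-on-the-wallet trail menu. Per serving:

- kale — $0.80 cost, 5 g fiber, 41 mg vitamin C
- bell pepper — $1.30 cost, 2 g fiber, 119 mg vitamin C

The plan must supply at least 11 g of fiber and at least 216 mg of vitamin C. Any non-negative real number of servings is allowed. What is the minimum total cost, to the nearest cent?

A basic optimal solution has at most two foods positive. Try each food alone and each pair with both targets met exactly.
kale only: max(11/5, 216/41) = 5.268 servings → $4.21.
bell pepper only: max(11/2, 216/119) = 5.5 servings → $7.15.
kale + bell pepper with both tight: 1.71 servings and 1.226 servings → $2.96.
So the least-cost plan costs $2.96.

$2.96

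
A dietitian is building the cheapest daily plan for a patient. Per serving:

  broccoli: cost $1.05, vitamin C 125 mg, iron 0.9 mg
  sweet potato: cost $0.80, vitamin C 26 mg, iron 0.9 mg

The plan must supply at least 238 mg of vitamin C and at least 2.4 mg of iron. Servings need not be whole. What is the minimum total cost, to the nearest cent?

This is a tiny linear program; its minimum lies at a vertex of the feasible set. List the vertices and price them.
broccoli only: max(238/125, 2.4/0.9) = 2.667 servings → $2.80.
sweet potato only: max(238/26, 2.4/0.9) = 9.154 servings → $7.32.
broccoli + sweet potato with both tight: 1.704 servings and 0.963 servings → $2.56.
Cheapest feasible corner: $2.56.

$2.56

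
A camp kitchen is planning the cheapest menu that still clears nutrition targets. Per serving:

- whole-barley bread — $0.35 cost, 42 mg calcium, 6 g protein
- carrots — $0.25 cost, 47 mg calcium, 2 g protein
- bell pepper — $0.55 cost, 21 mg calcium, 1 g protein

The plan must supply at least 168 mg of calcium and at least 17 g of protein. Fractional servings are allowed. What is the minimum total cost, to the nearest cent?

The cheapest plan sits at a corner of the feasible region — with two constraints it uses at most two foods.
whole-barley bread only: max(168/42, 17/6) = 4 servings → $1.40.
carrots only: max(168/47, 17/2) = 8.5 servings → $2.12.
bell pepper only: max(168/21, 17/1) = 17 servings → $9.35.
whole-barley bread + carrots with both tight: 2.338 servings and 1.485 servings → $1.19.
whole-barley bread + bell pepper with both tight: 2.25 servings and 3.5 servings → $2.71.
carrots + bell pepper: intersection lies outside the first quadrant.
Cheapest feasible corner: $1.19.

$1.19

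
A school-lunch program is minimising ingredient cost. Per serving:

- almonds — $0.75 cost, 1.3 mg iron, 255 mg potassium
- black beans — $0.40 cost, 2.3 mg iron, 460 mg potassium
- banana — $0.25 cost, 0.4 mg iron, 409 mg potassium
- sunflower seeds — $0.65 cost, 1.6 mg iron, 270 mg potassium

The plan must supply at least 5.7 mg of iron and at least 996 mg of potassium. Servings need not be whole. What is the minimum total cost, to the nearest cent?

$0.99

Check every corner: each single food scaled to meet both minima, and each pair solved so both constraints bind.
almonds only: max(5.7/1.3, 996/255) = 4.385 servings → $3.29.
black beans only: max(5.7/2.3, 996/460) = 2.478 servings → $0.99.
banana only: max(5.7/0.4, 996/409) = 14.25 servings → $3.56.
sunflower seeds only: max(5.7/1.6, 996/270) = 3.689 servings → $2.40.
almonds + black beans: the both-tight solution has a negative serving — not a feasible corner.
almonds + banana: the both-tight solution has a negative serving — not a feasible corner.
almonds + sunflower seeds with both tight: 0.9579 servings and 2.784 servings → $2.53.
black beans + banana: intersection lies outside the first quadrant.
black beans + sunflower seeds with both tight: 0.4748 servings and 2.88 servings → $2.06.
banana + sunflower seeds with both tight: 0.09993 servings and 3.538 servings → $2.32.
So the least-cost plan costs $0.99.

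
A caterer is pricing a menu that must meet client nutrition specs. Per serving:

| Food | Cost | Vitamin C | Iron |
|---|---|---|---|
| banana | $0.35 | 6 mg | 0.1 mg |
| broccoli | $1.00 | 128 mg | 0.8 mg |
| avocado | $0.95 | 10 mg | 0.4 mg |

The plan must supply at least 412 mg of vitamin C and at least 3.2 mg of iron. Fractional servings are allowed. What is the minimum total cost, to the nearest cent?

$4.00

Two binding constraints pin down two serving amounts, so the optimal mix uses at most two foods. The candidates are each food alone (scaled to the tighter of vitamin C/iron) and each pair with both constraints tight.
banana only: max(412/6, 3.2/0.1) = 68.67 servings → $24.03.
broccoli only: max(412/128, 3.2/0.8) = 4 servings → $4.00.
avocado only: max(412/10, 3.2/0.4) = 41.2 servings → $39.14.
banana + broccoli with both tight: 10 servings and 2.75 servings → $6.25.
banana + avocado: intersection lies outside the first quadrant.
broccoli + avocado with both tight: 3.074 servings and 1.852 servings → $4.83.
So the least-cost plan costs $4.00.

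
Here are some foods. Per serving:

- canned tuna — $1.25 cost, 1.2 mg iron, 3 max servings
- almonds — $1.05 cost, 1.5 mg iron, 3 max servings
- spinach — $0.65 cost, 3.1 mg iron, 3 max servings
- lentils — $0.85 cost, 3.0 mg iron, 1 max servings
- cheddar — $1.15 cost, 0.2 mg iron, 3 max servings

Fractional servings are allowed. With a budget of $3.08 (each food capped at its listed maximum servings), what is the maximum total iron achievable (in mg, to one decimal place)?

12.7 mg

Iron per dollar: spinach 4.769, lentils 3.529, almonds 1.429, canned tuna 0.96, cheddar 0.1739.
Take 3 servings of spinach: spends $1.95, +9.3 mg iron (running total 9.3 mg).
Take 1 serving of lentils: spends $0.85, +3.0 mg iron (running total 12.3 mg).
Take 0.2667 servings of almonds: spends $0.28, +0.4 mg iron (running total 12.7 mg).
Filling greedily by iron-per-dollar is optimal for one linear limit, giving 12.7 mg.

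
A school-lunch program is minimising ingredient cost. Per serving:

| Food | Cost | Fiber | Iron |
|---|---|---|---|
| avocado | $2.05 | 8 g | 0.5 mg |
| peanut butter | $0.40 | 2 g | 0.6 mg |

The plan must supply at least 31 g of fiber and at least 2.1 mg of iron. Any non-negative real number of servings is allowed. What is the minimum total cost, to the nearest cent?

$6.20

avocado only: max(31/8, 2.1/0.5) = 4.2 servings → $8.61.
peanut butter only: max(31/2, 2.1/0.6) = 15.5 servings → $6.20.
avocado + peanut butter with both tight: 3.789 servings and 0.3421 servings → $7.91.
The minimum over all feasible corners is $6.20.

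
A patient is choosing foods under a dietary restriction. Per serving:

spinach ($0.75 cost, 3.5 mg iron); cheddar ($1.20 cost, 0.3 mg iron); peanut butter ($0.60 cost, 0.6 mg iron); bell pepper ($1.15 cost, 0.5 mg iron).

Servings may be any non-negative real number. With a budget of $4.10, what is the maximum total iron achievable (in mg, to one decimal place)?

19.1 mg

Iron per dollar: spinach 4.667, peanut butter 1, bell pepper 0.4348, cheddar 0.25.
With no serving limits, spend the whole cost allowance on spinach: $4.10 / $0.75 × 3.5 mg = 19.1 mg.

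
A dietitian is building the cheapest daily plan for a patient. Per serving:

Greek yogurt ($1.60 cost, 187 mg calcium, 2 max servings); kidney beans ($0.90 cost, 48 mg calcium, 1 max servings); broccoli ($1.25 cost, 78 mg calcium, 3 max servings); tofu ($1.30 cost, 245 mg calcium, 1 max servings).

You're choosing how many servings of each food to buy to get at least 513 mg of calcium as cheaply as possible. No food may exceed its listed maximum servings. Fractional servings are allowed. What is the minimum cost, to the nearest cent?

Cost per mg of calcium: tofu $0.0053, Greek yogurt $0.0086, broccoli $0.0160, kidney beans $0.0187.
Take 1 serving of tofu: +245.0 mg calcium for $1.30 (total $1.30, still need 268.0 mg).
Take 1.433 servings of Greek yogurt: +268.0 mg calcium for $2.29 (total $3.59, still need 0.0 mg).
Greedy by cheapest-per-mg is optimal for a single linear constraint, so the minimum cost is $3.59.

$3.59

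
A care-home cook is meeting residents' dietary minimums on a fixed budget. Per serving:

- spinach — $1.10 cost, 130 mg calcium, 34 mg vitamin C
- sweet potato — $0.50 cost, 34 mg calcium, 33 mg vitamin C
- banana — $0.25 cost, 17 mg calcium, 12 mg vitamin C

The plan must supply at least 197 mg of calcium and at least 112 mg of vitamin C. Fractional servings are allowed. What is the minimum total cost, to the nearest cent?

$2.20

Two binding constraints pin down two serving amounts, so the optimal mix uses at most two foods. The candidates are each food alone (scaled to the tighter of calcium/vitamin C) and each pair with both constraints tight.
spinach only: max(197/130, 112/34) = 3.294 servings → $3.62.
sweet potato only: max(197/34, 112/33) = 5.794 servings → $2.90.
banana only: max(197/17, 112/12) = 11.59 servings → $2.90.
spinach + sweet potato with both tight: 0.8593 servings and 2.509 servings → $2.20.
spinach + banana with both tight: 0.4684 servings and 8.006 servings → $2.52.
sweet potato + banana: the both-tight solution has a negative serving — not a feasible corner.
Cheapest feasible corner: $2.20.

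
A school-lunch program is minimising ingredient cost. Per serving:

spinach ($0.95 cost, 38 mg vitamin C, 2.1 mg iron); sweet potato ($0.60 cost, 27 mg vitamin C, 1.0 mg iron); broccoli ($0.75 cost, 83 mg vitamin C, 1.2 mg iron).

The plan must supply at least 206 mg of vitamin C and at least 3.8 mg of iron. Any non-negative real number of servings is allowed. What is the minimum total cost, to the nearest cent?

$2.18

At the optimum either one food covers both requirements or two foods hit both targets exactly; no other combination can be cheaper.
spinach only: max(206/38, 3.8/2.1) = 5.421 servings → $5.15.
sweet potato only: max(206/27, 3.8/1.0) = 7.63 servings → $4.58.
broccoli only: max(206/83, 3.8/1.2) = 3.167 servings → $2.38.
spinach + sweet potato: the both-tight solution has a negative serving — not a feasible corner.
spinach + broccoli with both tight: 0.5299 servings and 2.239 servings → $2.18.
sweet potato + broccoli with both tight: 1.348 servings and 2.043 servings → $2.34.
Cheapest feasible corner: $2.18.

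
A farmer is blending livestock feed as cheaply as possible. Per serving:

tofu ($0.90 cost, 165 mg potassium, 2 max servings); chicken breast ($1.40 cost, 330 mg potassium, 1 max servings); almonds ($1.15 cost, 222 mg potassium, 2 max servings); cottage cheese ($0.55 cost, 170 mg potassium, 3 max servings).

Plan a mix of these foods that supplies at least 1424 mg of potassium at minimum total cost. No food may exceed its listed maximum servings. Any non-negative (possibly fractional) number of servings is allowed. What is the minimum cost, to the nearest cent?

$6.11

Cost per mg of potassium: cottage cheese $0.0032, chicken breast $0.0042, almonds $0.0052, tofu $0.0055.
Take 3 servings of cottage cheese: +510.0 mg potassium for $1.65 (total $1.65, still need 914.0 mg).
Take 1 serving of chicken breast: +330.0 mg potassium for $1.40 (total $3.05, still need 584.0 mg).
Take 2 servings of almonds: +444.0 mg potassium for $2.30 (total $5.35, still need 140.0 mg).
Take 0.8485 servings of tofu: +140.0 mg potassium for $0.76 (total $6.11, still need 0.0 mg).
Greedy by cheapest-per-mg is optimal for a single linear constraint, so the minimum cost is $6.11.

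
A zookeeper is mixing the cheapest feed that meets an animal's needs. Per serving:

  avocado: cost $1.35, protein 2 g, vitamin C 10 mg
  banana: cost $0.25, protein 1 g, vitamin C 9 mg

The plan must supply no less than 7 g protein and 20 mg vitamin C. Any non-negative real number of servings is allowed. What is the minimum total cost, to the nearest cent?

A basic optimal solution has at most two foods positive. Try each food alone and each pair with both targets met exactly.
avocado only: max(7/2, 20/10) = 3.5 servings → $4.72.
banana only: max(7/1, 20/9) = 7 servings → $1.75.
avocado + banana with both targets exact would need a negative amount; discard.
The minimum over all feasible corners is $1.75.

$1.75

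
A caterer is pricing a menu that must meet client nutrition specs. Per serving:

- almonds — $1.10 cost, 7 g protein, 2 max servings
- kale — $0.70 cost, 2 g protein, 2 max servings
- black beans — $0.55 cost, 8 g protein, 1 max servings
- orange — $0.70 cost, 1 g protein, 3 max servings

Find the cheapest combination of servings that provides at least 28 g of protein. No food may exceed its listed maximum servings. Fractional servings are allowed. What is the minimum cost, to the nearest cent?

$5.55

Cost per g of protein: black beans $0.0688, almonds $0.1571, kale $0.3500, orange $0.7000.
Take 1 serving of black beans: +8.0 g protein for $0.55 (total $0.55, still need 20.0 g).
Take 2 servings of almonds: +14.0 g protein for $2.20 (total $2.75, still need 6.0 g).
Take 2 servings of kale: +4.0 g protein for $1.40 (total $4.15, still need 2.0 g).
Take 2 servings of orange: +2.0 g protein for $1.40 (total $5.55, still need 0.0 g).
Greedy by cheapest-per-g is optimal for a single linear constraint, so the minimum cost is $5.55.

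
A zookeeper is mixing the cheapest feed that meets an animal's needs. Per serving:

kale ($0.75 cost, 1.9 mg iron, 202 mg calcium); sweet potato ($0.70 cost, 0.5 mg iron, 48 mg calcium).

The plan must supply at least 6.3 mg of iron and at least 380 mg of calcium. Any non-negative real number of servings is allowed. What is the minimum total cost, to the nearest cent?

This is a tiny linear program; its minimum lies at a vertex of the feasible set. List the vertices and price them.
kale only: max(6.3/1.9, 380/202) = 3.316 servings → $2.49.
sweet potato only: max(6.3/0.5, 380/48) = 12.6 servings → $8.82.
kale + sweet potato: the both-tight solution has a negative serving — not a feasible corner.
Cheapest feasible corner: $2.49.

$2.49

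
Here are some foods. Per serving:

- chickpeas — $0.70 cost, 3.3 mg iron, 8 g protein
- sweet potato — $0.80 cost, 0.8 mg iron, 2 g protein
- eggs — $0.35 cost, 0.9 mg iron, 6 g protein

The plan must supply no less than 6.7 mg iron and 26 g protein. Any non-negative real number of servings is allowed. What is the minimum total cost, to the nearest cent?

chickpeas only: max(6.7/3.3, 26/8) = 3.25 servings → $2.27.
sweet potato only: max(6.7/0.8, 26/2) = 13 servings → $10.40.
eggs only: max(6.7/0.9, 26/6) = 7.444 servings → $2.61.
chickpeas + sweet potato: the both-tight solution has a negative serving — not a feasible corner.
chickpeas + eggs with both tight: 1.333 servings and 2.556 servings → $1.83.
sweet potato + eggs with both tight: 5.6 servings and 2.467 servings → $5.34.
So the least-cost plan costs $1.83.

$1.83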